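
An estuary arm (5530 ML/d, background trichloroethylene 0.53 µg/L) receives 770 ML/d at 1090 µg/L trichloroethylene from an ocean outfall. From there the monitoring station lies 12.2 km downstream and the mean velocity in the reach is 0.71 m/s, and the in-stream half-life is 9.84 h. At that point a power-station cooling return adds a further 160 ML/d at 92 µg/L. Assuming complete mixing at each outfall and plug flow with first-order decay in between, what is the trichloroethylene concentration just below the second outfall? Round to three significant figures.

Conservation of mass: C = (5530·0.5300 + 770.0·1090) / 6300 = 842200/6300 = 133.7 µg/L; combined flow 6300 ML/d.
Travel time t = 12.2·1000 / 0.71 = 17180 s = 4.773 h.
Half-life 9.84 h → k = ln 2 / 9.84 = 0.07044 h⁻¹ = 1.691 d⁻¹.
First-order decay: C = 133.7·exp(−k·t) = 133.7·0.7145 = 95.51 µg/L.
At the second outfall, C = (6300·95.51 + 160.0·92.00) / (6300 + 160.0) = 95.43 µg/L.

95.4 µg/L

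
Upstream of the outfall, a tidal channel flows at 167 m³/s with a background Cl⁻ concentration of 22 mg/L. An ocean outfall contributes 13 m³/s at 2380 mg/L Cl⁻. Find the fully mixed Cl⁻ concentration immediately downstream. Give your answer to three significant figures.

Conservation of mass: C = (167.0·22.00 + 13.00·2380) / 180.0 = 34610/180.0 = 192.3 mg/L.

192 mg/L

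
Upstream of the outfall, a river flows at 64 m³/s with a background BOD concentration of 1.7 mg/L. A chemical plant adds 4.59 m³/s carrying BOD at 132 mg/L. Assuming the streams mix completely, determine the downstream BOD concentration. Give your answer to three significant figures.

Mixed concentration C = ΣQC/ΣQ = (64.00·1.700 + 4.590·132.0) / 68.59 = 714.7/68.59 = 10.42 mg/L.

10.4 mg/L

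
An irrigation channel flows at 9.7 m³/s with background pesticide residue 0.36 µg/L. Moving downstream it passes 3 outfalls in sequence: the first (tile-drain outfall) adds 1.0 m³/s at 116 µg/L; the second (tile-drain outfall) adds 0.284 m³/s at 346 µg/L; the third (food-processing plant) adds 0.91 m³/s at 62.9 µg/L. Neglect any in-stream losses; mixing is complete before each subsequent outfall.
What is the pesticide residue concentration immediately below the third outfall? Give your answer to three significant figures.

Outfall 1: combined Q = 10.70 m³/s; C = (9.700·0.3600 + 1.000·116.0)/10.70 = 11.17 µg/L.
Outfall 2: combined Q = 10.98 m³/s; C = (10.70·11.17 + 0.2840·346.0)/10.98 = 19.82 µg/L.
Outfall 3: combined Q = 11.89 m³/s; C = (10.98·19.82 + 0.9100·62.90)/11.89 = 23.12 µg/L.

23.1 µg/L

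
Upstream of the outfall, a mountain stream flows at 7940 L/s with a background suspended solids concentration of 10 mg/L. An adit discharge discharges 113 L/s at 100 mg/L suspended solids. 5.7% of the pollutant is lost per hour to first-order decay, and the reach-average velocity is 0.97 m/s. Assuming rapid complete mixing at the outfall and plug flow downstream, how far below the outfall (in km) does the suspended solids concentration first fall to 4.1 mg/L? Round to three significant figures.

60.1 km

Flow-weighted average: C = (7940·10.00 + 113.0·100.0) / 8053 = 90700/8053 = 11.26 mg/L.
5.7%/h lost → k = −ln(1 − 0.057) = 0.05869 h⁻¹.
Set 11.26·exp(−k·t) = 4.1 → t = ln(11.26/4.1)/k = 61990 s = 17.22 h.
Distance = v·t = 0.97·61990 = 60130 m = 60.13 km.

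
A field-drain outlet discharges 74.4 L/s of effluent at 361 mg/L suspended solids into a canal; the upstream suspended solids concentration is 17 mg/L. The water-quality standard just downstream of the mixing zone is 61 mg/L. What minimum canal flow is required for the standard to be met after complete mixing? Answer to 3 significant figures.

507 L/s

Set C_mix = 61: (Q·17.00 + 74.40·361.0) / (Q + 74.40) = 61
→ Q = 74.40·(361.0 − 61)/(61 − 17.00) = 507.3 L/s.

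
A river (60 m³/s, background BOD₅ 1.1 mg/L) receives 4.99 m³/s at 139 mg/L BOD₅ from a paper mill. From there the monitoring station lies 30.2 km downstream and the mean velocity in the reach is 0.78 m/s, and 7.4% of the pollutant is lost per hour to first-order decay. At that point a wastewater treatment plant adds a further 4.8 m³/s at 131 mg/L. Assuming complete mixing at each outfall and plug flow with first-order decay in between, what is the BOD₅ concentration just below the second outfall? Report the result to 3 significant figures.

Mass balance: C = (60.00·1.100 + 4.990·139.0) / 64.99 = 759.6/64.99 = 11.69 mg/L; combined flow 64.99 m³/s.
Travel time t = 30.2·1000 / 0.78 = 38720 s = 10.75 h.
7.4%/h lost → k = −ln(1 − 0.074) = 0.07688 h⁻¹.
First-order decay: C = 11.69·exp(−k·t) = 11.69·0.4374 = 5.113 mg/L.
At the second outfall, C = (64.99·5.113 + 4.800·131.0) / (64.99 + 4.800) = 13.77 mg/L.

13.8 mg/L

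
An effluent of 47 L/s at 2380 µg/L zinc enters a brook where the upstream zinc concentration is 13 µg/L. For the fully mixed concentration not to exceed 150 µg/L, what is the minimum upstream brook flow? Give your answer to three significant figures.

765 L/s

Set C_mix = 150: (Q·13.00 + 47.00·2380) / (Q + 47.00) = 150
→ Q = 47.00·(2380 − 150)/(150 − 13.00) = 765.0 L/s.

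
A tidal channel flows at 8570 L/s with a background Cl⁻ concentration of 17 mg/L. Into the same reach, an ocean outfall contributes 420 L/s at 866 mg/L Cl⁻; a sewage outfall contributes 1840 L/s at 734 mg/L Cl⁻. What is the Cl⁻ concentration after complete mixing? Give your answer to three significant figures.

Conservation of mass: C = (8570·17.00 + 420.0·866.0 + 1840·734.0) / 10830 = 1860000/10830 = 171.7 mg/L.

172 mg/L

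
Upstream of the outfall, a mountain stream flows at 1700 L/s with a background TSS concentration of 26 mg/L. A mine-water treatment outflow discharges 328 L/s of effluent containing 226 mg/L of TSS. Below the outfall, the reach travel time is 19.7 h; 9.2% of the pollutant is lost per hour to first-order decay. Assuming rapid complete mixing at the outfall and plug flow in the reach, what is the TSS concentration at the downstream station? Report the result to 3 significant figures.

Flow-weighted average: C = (1700·26.00 + 328.0·226.0) / 2028 = 118300/2028 = 58.35 mg/L.
9.2%/h lost → k = −ln(1 − 0.092) = 0.09651 h⁻¹.
First-order decay: C = 58.35·exp(−k·t) = 58.35·0.1494 = 8.716 mg/L.

8.72 mg/L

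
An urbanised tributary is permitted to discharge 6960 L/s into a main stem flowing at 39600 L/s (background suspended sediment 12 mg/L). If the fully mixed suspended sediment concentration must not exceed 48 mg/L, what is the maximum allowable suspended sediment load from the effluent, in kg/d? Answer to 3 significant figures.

Mass balance at the limit: 39600·12.00 + 6960·Cₑ = 46560·48 → Cₑ = 252.8 mg/L.
6960 L/s = 6.960 m³/s. Load = 6.960 m³/s × 252.8 g/m³ × 86 400 s/d = 152000 kg/d.

152000 kg/d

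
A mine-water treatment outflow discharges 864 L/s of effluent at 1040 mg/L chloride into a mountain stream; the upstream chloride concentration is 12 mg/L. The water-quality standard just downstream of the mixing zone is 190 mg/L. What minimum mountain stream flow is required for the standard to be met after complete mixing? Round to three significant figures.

4130 L/s

Set C_mix = 190: (Q·12.00 + 864.0·1040) / (Q + 864.0) = 190
→ Q = 864.0·(1040 − 190)/(190 − 12.00) = 4126 L/s.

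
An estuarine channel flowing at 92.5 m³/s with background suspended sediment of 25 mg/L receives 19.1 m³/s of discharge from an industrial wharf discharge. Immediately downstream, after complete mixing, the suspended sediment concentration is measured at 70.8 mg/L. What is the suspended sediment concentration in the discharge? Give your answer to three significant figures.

Mass balance: 92.50·25.00 + 19.10·Cₑ = 111.6·70.80
→ Cₑ = (111.6·70.80 − 92.50·25.00) / 19.10 = 292.6 mg/L.

293 mg/L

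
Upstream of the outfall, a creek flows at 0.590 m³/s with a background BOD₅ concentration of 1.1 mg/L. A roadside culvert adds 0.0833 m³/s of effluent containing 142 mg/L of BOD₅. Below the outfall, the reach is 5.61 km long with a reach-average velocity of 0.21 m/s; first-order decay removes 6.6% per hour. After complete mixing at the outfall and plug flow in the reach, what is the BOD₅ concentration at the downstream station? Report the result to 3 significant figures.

After mixing, C = (0.5900·1.100 + 0.08330·142.0) / 0.6733 = 12.48/0.6733 = 18.53 mg/L.
Travel time t = 5.61·1000 / 0.21 = 26710 s = 7.421 h.
6.6%/h lost → k = −ln(1 − 0.066) = 0.06828 h⁻¹.
Decay over the reach: 18.53·exp(−kt) = 18.53·0.6025 = 11.17 mg/L.

11.2 mg/L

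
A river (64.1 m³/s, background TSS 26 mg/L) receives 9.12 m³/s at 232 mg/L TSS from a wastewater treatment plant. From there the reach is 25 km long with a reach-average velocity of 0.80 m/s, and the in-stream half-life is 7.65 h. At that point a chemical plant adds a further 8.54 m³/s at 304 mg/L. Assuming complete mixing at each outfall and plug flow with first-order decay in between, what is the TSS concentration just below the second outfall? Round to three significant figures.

52.8 mg/L

Mixed concentration C = ΣQC/ΣQ = (64.10·26.00 + 9.120·232.0) / 73.22 = 3782/73.22 = 51.66 mg/L; combined flow 73.22 m³/s.
Travel time t = 25·1000 / 0.80 = 31250 s = 8.681 h.
Half-life 7.65 h → k = ln 2 / 7.65 = 0.09061 h⁻¹ = 2.175 d⁻¹.
After decay, C = 51.66 × e^(−kt) = 51.66 × 0.4554 = 23.53 mg/L.
Second outfall: C = (73.22·23.53 + 8.540·304.0)/81.76 = 52.82 mg/L.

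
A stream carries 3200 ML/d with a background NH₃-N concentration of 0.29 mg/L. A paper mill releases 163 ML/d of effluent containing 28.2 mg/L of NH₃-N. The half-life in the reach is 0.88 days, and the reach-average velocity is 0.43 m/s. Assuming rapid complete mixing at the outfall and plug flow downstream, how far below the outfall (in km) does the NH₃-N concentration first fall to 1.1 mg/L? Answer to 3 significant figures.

After mixing, C = (3200·0.2900 + 163.0·28.20) / 3363 = 5525/3363 = 1.643 mg/L.
Half-life 0.88 d → k = ln 2 / 0.88 = 0.7877 d⁻¹.
Set 1.643·exp(−k·t) = 1.1 → t = ln(1.643/1.1)/k = 43990 s = 12.22 h.
Distance = v·t = 0.43·43990 = 18920 m = 18.92 km.

18.9 km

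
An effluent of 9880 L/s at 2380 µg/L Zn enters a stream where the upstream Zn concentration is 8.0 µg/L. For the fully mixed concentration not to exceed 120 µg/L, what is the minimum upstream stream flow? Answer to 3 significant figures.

Set C_mix = 120: (Q·8.000 + 9880·2380) / (Q + 9880) = 120
→ Q = 9880·(2380 − 120)/(120 − 8.000) = 199400 L/s.

199000 L/s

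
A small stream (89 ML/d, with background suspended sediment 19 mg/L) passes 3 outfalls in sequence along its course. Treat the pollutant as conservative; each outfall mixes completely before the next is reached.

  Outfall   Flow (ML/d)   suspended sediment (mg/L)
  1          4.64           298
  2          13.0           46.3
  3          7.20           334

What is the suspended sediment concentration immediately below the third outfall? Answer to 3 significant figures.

53.4 mg/L

Outfall 1: combined Q = 93.64 ML/d; C = (89.00·19.00 + 4.640·298.0)/93.64 = 32.82 mg/L.
Outfall 2: combined Q = 106.6 ML/d; C = (93.64·32.82 + 13.00·46.30)/106.6 = 34.47 mg/L.
Outfall 3: combined Q = 113.8 ML/d; C = (106.6·34.47 + 7.200·334.0)/113.8 = 53.41 mg/L.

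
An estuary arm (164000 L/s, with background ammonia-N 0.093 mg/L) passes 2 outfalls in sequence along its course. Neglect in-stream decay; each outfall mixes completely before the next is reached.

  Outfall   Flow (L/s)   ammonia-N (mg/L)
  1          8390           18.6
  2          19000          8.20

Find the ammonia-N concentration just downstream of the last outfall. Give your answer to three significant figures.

Below outfall 1: Q → 172400 L/s, C = (164000·0.09300 + 8390·18.60)/172400 = 0.9937 mg/L.
Below outfall 2: Q → 191400 L/s, C = (172400·0.9937 + 19000·8.200)/191400 = 1.709 mg/L.

1.71 mg/L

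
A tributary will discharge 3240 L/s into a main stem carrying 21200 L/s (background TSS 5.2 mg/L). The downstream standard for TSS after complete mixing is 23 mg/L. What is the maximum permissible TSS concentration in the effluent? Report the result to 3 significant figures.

139 mg/L

At the limit, (Qr·Cr + Qe·Cₑ)/(Qr + Qe) = 23:
Cₑ = (24440·23 − 21200·5.200) / 3240 = 139.5 mg/L.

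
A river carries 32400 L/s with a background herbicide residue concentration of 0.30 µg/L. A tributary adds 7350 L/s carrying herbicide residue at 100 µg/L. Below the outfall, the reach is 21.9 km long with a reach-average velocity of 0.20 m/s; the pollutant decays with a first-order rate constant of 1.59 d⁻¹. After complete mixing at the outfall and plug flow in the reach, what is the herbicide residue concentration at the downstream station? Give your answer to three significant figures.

Conservation of mass: C = (32400·0.3000 + 7350·100.0) / 39750 = 744700/39750 = 18.74 µg/L.
Travel time t = 21.9·1000 / 0.20 = 109500 s = 30.42 h.
Decay over the reach: 18.74·exp(−kt) = 18.74·0.1333 = 2.498 µg/L.

2.50 µg/L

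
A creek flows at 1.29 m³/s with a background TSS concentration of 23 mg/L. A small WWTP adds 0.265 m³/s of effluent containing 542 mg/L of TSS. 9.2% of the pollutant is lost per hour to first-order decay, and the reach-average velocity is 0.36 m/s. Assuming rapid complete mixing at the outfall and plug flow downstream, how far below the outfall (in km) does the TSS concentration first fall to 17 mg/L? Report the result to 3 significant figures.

After mixing, C = (1.290·23.00 + 0.2650·542.0) / 1.555 = 173.3/1.555 = 111.4 mg/L.
9.2%/h lost → k = −ln(1 − 0.092) = 0.09651 h⁻¹.
Set 111.4·exp(−k·t) = 17 → t = ln(111.4/17)/k = 70140 s = 19.48 h.
Distance = v·t = 0.36·70140 = 25250 m = 25.25 km.

25.3 km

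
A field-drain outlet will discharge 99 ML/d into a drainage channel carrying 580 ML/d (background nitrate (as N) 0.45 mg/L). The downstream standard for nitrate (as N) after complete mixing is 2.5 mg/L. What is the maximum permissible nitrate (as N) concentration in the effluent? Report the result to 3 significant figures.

14.5 mg/L

At the limit, (Qr·Cr + Qe·Cₑ)/(Qr + Qe) = 2.5:
Cₑ = (679.0·2.5 − 580.0·0.4500) / 99.00 = 14.51 mg/L.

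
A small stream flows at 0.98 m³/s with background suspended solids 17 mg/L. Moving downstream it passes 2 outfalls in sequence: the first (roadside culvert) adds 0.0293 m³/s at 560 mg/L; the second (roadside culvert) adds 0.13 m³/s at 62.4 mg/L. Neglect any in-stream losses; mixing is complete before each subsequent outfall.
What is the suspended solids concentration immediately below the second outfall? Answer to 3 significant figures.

36.1 mg/L

After outfall 1: Q = 0.9800 + 0.02930 = 1.009 m³/s; C = (0.9800·17.00 + 0.02930·560.0)/1.009 = 32.76 mg/L.
After outfall 2: Q = 1.009 + 0.1300 = 1.139 m³/s; C = (1.009·32.76 + 0.1300·62.40)/1.139 = 36.15 mg/L.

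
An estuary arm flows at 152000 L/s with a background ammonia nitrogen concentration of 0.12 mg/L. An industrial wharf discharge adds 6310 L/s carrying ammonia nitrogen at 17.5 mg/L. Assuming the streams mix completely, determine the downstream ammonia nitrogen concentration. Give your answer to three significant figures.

Mass balance: C = (152000·0.1200 + 6310·17.50) / 158300 = 128700/158300 = 0.8127 mg/L.

0.813 mg/L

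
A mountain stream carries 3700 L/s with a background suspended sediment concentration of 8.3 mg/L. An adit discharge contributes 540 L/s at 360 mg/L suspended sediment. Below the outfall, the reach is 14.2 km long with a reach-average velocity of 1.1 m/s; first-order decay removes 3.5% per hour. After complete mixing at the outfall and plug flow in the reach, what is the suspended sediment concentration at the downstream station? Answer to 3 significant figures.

Mixed concentration C = ΣQC/ΣQ = (3700·8.300 + 540.0·360.0) / 4240 = 225100/4240 = 53.09 mg/L.
Travel time t = 14.2·1000 / 1.1 = 12910 s = 3.586 h.
3.5%/h lost → k = −ln(1 − 0.035) = 0.03563 h⁻¹.
First-order decay: C = 53.09·exp(−k·t) = 53.09·0.8801 = 46.72 mg/L.

46.7 mg/L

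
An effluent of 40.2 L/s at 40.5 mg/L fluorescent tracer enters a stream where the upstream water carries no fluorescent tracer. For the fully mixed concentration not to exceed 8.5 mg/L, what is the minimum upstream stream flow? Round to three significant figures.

151 L/s

Set C_mix = 8.5: (Q·0 + 40.20·40.50) / (Q + 40.20) = 8.5
→ Q = 40.20·(40.50 − 8.5)/(8.5 − 0) = 151.3 L/s.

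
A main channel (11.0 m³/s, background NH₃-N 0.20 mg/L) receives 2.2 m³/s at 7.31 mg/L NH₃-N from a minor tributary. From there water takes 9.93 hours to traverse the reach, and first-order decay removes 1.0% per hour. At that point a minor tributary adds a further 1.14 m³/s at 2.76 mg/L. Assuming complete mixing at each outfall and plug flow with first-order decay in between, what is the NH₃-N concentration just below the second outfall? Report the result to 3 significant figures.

Conservation of mass: C = (11.00·0.2000 + 2.200·7.310) / 13.20 = 18.28/13.20 = 1.385 mg/L; combined flow 13.20 m³/s.
1.0%/h lost → k = −ln(1 − 0.01) = 0.01005 h⁻¹.
Decay over the reach: 1.385·exp(−kt) = 1.385·0.9050 = 1.253 mg/L.
At the second outfall, C = (13.20·1.253 + 1.140·2.760) / (13.20 + 1.140) = 1.373 mg/L.

1.37 mg/L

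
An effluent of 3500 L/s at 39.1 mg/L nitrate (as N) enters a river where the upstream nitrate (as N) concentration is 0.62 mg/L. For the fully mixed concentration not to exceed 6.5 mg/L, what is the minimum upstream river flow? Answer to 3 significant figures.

19400 L/s

Set C_mix = 6.5: (Q·0.6200 + 3500·39.10) / (Q + 3500) = 6.5
→ Q = 3500·(39.10 − 6.5)/(6.5 − 0.6200) = 19400 L/s.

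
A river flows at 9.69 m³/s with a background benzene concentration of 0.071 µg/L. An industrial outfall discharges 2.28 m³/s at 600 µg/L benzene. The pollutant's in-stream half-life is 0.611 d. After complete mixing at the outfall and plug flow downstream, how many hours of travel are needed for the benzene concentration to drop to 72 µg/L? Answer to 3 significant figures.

9.79 h

Mixed concentration C = ΣQC/ΣQ = (9.690·0.07100 + 2.280·600.0) / 11.97 = 1369/11.97 = 114.3 µg/L.
Half-life 0.611 d → k = ln 2 / 0.611 = 1.134 d⁻¹.
114.3·exp(−k·t) = 72 → t = ln(114.3/72)/k = 35230 s = 9.785 h.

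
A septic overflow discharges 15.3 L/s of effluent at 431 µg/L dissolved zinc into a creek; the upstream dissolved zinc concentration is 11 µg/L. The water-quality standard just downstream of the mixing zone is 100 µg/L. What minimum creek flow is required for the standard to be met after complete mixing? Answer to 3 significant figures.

56.9 L/s

Set C_mix = 100: (Q·11.00 + 15.30·431.0) / (Q + 15.30) = 100
→ Q = 15.30·(431.0 − 100)/(100 − 11.00) = 56.90 L/s.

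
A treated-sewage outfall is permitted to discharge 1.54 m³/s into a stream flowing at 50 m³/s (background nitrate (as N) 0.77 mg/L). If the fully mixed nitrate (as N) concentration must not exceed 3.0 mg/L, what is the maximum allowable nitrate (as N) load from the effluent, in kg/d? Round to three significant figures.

10000 kg/d

Mass balance at the limit: 50.00·0.7700 + 1.540·Cₑ = 51.54·3.0 → Cₑ = 75.40 mg/L.
Load = 1.540 m³/s × 75.40 g/m³ × 86 400 s/d = 10030 kg/d.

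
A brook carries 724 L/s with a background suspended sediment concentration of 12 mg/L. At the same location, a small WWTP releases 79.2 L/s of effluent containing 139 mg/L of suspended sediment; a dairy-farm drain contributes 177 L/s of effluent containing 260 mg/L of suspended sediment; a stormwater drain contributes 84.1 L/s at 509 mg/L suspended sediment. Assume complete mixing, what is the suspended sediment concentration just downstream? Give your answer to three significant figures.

Mixed concentration C = ΣQC/ΣQ = (724.0·12.00 + 79.20·139.0 + 177.0·260.0 + 84.10·509.0) / 1064 = 108500/1064 = 102.0 mg/L.

102 mg/L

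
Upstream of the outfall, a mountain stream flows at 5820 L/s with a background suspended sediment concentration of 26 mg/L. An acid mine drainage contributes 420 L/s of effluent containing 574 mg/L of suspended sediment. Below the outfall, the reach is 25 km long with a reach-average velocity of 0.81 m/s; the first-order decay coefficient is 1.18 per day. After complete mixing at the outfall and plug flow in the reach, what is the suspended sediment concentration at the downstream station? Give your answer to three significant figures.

Mixed concentration C = ΣQC/ΣQ = (5820·26.00 + 420.0·574.0) / 6240 = 392400/6240 = 62.88 mg/L.
Travel time t = 25·1000 / 0.81 = 30860 s = 8.573 h.
First-order decay: C = 62.88·exp(−k·t) = 62.88·0.6560 = 41.26 mg/L.

41.3 mg/L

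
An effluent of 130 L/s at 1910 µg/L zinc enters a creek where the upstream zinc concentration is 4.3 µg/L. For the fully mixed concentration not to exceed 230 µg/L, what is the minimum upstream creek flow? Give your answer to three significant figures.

Set C_mix = 230: (Q·4.300 + 130.0·1910) / (Q + 130.0) = 230
→ Q = 130.0·(1910 − 230)/(230 − 4.300) = 967.7 L/s.

968 L/s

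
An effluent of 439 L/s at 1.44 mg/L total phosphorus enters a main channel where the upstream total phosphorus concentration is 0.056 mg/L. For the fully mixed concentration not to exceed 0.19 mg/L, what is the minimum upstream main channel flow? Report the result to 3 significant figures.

Set C_mix = 0.19: (Q·0.05600 + 439.0·1.440) / (Q + 439.0) = 0.19
→ Q = 439.0·(1.440 − 0.19)/(0.19 − 0.05600) = 4095 L/s.

4100 L/s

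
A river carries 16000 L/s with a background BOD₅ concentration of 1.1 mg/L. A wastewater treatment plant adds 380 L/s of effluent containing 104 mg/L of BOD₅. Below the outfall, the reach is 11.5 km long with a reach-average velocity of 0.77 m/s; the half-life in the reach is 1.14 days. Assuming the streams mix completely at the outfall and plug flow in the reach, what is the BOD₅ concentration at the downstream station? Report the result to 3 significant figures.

Mass balance: C = (16000·1.100 + 380.0·104.0) / 16380 = 57120/16380 = 3.487 mg/L.
Travel time t = 11.5·1000 / 0.77 = 14940 s = 4.149 h.
Half-life 1.14 d → k = ln 2 / 1.14 = 0.6080 d⁻¹.
Decay over the reach: 3.487·exp(−kt) = 3.487·0.9002 = 3.139 mg/L.

3.14 mg/L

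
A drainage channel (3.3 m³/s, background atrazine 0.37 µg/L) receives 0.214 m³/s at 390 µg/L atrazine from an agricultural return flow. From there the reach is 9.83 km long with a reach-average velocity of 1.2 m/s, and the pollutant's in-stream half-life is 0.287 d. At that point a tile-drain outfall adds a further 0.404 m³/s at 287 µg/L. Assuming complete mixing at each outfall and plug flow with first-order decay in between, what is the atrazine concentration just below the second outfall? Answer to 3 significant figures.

Conservation of mass: C = (3.300·0.3700 + 0.2140·390.0) / 3.514 = 84.68/3.514 = 24.10 µg/L; combined flow 3.514 m³/s.
Travel time t = 9.83·1000 / 1.2 = 8192 s = 2.275 h.
Half-life 0.287 d → k = ln 2 / 0.287 = 2.415 d⁻¹.
Decay over the reach: 24.10·exp(−kt) = 24.10·0.7953 = 19.17 µg/L.
Second outfall: C = (3.514·19.17 + 0.4040·287.0)/3.918 = 46.78 µg/L.

46.8 µg/L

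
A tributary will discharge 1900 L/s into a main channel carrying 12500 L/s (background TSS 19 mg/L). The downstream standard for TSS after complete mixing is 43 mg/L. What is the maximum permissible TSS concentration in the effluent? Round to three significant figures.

201 mg/L

At the limit, (Qr·Cr + Qe·Cₑ)/(Qr + Qe) = 43:
Cₑ = (14400·43 − 12500·19.00) / 1900 = 200.9 mg/L.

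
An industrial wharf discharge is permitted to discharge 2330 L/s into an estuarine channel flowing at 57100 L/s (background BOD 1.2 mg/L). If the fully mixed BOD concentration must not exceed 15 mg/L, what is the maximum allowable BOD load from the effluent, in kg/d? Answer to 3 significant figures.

71100 kg/d

Mass balance at the limit: 57100·1.200 + 2330·Cₑ = 59430·15 → Cₑ = 353.2 mg/L.
2330 L/s = 2.330 m³/s. Load = 2.330 m³/s × 353.2 g/m³ × 86 400 s/d = 71100 kg/d.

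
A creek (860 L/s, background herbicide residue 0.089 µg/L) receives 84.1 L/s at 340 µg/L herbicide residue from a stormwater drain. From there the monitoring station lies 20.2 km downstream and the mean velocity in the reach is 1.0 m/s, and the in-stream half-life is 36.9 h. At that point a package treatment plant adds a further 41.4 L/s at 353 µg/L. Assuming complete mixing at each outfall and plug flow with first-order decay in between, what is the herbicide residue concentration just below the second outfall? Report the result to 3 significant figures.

41.0 µg/L

Mixed concentration C = ΣQC/ΣQ = (860.0·0.08900 + 84.10·340.0) / 944.1 = 28670/944.1 = 30.37 µg/L; combined flow 944.1 L/s.
Travel time t = 20.2·1000 / 1.0 = 20200 s = 5.611 h.
Half-life 36.9 h → k = ln 2 / 36.9 = 0.01878 h⁻¹ = 0.4508 d⁻¹.
After decay, C = 30.37 × e^(−kt) = 30.37 × 0.9000 = 27.33 µg/L.
At the second outfall, C = (944.1·27.33 + 41.40·353.0) / (944.1 + 41.40) = 41.01 µg/L.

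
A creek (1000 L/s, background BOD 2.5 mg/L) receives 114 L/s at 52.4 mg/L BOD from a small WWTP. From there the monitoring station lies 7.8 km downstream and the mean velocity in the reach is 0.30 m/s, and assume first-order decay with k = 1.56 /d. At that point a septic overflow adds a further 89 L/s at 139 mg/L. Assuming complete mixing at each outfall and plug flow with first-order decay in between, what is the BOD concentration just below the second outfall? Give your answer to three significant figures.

14.7 mg/L

Conservation of mass: C = (1000·2.500 + 114.0·52.40) / 1114 = 8474/1114 = 7.606 mg/L; combined flow 1114 L/s.
Travel time t = 7.8·1000 / 0.30 = 26000 s = 7.222 h.
Applying C = C₀e^(−kt): 7.606 × 0.6253 = 4.757 mg/L.
At the second outfall, C = (1114·4.757 + 89.00·139.0) / (1114 + 89.00) = 14.69 mg/L.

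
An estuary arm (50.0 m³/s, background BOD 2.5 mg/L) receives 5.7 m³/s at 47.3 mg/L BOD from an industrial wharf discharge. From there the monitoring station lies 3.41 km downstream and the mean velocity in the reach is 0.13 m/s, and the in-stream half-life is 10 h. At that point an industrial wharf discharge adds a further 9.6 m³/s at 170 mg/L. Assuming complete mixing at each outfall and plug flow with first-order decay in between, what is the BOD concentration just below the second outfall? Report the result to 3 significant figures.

Conservation of mass: C = (50.00·2.500 + 5.700·47.30) / 55.70 = 394.6/55.70 = 7.085 mg/L; combined flow 55.70 m³/s.
Travel time t = 3.41·1000 / 0.13 = 26230 s = 7.286 h.
Half-life 10 h → k = ln 2 / 10 = 0.06931 h⁻¹ = 1.664 d⁻¹.
Applying C = C₀e^(−kt): 7.085 × 0.6035 = 4.275 mg/L.
Second outfall: C = (55.70·4.275 + 9.600·170.0)/65.30 = 28.64 mg/L.

28.6 mg/L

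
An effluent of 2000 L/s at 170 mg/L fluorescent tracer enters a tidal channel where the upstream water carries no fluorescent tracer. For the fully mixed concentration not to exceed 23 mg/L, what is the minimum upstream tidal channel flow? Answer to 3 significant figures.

Set C_mix = 23: (Q·0 + 2000·170.0) / (Q + 2000) = 23
→ Q = 2000·(170.0 − 23)/(23 − 0) = 12780 L/s.

12800 L/s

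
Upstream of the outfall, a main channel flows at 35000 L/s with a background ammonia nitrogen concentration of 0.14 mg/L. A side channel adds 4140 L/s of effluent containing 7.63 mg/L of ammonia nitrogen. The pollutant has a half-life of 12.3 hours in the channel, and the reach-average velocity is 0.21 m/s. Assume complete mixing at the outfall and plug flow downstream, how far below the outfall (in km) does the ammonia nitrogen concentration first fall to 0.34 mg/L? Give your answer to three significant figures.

13.5 km

After mixing, C = (35000·0.1400 + 4140·7.630) / 39140 = 36490/39140 = 0.9322 mg/L.
Half-life 12.3 h → k = ln 2 / 12.3 = 0.05635 h⁻¹ = 1.352 d⁻¹.
Set 0.9322·exp(−k·t) = 0.34 → t = ln(0.9322/0.34)/k = 64440 s = 17.90 h.
Distance = v·t = 0.21·64440 = 13530 m = 13.53 km.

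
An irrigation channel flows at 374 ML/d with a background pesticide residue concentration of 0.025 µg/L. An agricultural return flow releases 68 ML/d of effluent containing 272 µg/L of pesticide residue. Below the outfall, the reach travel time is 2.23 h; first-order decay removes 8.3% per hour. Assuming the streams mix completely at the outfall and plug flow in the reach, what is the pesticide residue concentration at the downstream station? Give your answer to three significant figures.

Mass balance: C = (374.0·0.02500 + 68.00·272.0) / 442.0 = 18510/442.0 = 41.87 µg/L.
8.3%/h lost → k = −ln(1 − 0.083) = 0.08665 h⁻¹.
Decay over the reach: 41.87·exp(−kt) = 41.87·0.8243 = 34.51 µg/L.

34.5 µg/L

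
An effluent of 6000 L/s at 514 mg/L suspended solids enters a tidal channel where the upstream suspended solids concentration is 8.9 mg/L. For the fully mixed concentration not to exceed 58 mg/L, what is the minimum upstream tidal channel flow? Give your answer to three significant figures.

55700 L/s

Set C_mix = 58: (Q·8.900 + 6000·514.0) / (Q + 6000) = 58
→ Q = 6000·(514.0 − 58)/(58 − 8.900) = 55720 L/s.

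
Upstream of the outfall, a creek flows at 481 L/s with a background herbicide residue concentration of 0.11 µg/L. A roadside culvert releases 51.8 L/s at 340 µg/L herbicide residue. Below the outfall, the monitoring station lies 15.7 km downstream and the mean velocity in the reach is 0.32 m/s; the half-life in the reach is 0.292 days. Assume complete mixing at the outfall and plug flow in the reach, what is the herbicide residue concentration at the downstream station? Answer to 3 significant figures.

After mixing, C = (481.0·0.1100 + 51.80·340.0) / 532.8 = 17660/532.8 = 33.15 µg/L.
Travel time t = 15.7·1000 / 0.32 = 49060 s = 13.63 h.
Half-life 0.292 d → k = ln 2 / 0.292 = 2.374 d⁻¹.
Applying C = C₀e^(−kt): 33.15 × 0.2598 = 8.613 µg/L.

8.61 µg/L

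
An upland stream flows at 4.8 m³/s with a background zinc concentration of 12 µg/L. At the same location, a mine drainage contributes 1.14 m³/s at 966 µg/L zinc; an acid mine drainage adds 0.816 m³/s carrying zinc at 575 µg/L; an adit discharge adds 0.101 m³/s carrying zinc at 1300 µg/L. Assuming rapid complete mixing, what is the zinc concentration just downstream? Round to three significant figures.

Flow-weighted average: C = (4.800·12.00 + 1.140·966.0 + 0.8160·575.0 + 0.1010·1300) / 6.857 = 1759/6.857 = 256.6 µg/L.

257 µg/L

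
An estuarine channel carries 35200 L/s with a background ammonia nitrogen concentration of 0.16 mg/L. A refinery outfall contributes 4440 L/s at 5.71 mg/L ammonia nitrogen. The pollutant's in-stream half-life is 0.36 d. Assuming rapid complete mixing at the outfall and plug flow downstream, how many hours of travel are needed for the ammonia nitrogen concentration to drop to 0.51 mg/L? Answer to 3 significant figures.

5.32 h

Mass balance: C = (35200·0.1600 + 4440·5.710) / 39640 = 30980/39640 = 0.7816 mg/L.
Half-life 0.36 d → k = ln 2 / 0.36 = 1.925 d⁻¹.
0.7816·exp(−k·t) = 0.51 → t = ln(0.7816/0.51)/k = 19160 s = 5.322 h.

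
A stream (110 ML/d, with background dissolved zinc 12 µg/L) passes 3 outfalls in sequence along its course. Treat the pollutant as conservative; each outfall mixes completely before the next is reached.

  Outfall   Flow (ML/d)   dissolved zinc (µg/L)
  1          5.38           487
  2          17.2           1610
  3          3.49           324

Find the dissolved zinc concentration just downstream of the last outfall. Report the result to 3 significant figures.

241 µg/L

Below outfall 1: Q → 115.4 ML/d, C = (110.0·12.00 + 5.380·487.0)/115.4 = 34.15 µg/L.
Below outfall 2: Q → 132.6 ML/d, C = (115.4·34.15 + 17.20·1610)/132.6 = 238.6 µg/L.
Below outfall 3: Q → 136.1 ML/d, C = (132.6·238.6 + 3.490·324.0)/136.1 = 240.8 µg/L.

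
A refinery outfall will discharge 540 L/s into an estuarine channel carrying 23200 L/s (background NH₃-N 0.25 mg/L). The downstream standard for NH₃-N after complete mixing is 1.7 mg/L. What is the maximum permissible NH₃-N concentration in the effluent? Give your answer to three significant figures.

64.0 mg/L

At the limit, (Qr·Cr + Qe·Cₑ)/(Qr + Qe) = 1.7:
Cₑ = (23740·1.7 − 23200·0.2500) / 540.0 = 64.00 mg/L.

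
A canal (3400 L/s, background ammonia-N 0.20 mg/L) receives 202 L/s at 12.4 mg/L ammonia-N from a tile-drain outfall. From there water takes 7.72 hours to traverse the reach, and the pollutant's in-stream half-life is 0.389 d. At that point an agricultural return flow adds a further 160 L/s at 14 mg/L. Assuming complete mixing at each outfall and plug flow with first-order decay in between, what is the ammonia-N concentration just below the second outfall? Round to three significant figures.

1.07 mg/L

After mixing, C = (3400·0.2000 + 202.0·12.40) / 3602 = 3185/3602 = 0.8842 mg/L; combined flow 3602 L/s.
Half-life 0.389 d → k = ln 2 / 0.389 = 1.782 d⁻¹.
After decay, C = 0.8842 × e^(−kt) = 0.8842 × 0.5637 = 0.4984 mg/L.
Second outfall: C = (3602·0.4984 + 160.0·14.00)/3762 = 1.073 mg/L.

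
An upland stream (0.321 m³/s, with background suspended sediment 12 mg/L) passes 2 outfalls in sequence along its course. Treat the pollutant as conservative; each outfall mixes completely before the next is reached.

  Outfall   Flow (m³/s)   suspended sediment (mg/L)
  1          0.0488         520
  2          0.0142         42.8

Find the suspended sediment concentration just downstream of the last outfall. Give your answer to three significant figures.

Outfall 1: combined Q = 0.3698 m³/s; C = (0.3210·12.00 + 0.04880·520.0)/0.3698 = 79.04 mg/L.
Outfall 2: combined Q = 0.3840 m³/s; C = (0.3698·79.04 + 0.01420·42.80)/0.3840 = 77.70 mg/L.

77.7 mg/L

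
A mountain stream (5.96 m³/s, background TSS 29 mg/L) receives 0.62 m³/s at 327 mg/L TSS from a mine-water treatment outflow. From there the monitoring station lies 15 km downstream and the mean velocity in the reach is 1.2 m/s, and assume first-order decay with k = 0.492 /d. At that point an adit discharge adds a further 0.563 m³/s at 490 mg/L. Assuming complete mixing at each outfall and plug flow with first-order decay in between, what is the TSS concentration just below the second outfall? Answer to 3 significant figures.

After mixing, C = (5.960·29.00 + 0.6200·327.0) / 6.580 = 375.6/6.580 = 57.08 mg/L; combined flow 6.580 m³/s.
Travel time t = 15·1000 / 1.2 = 12500 s = 3.472 h.
After decay, C = 57.08 × e^(−kt) = 57.08 × 0.9313 = 53.16 mg/L.
Second outfall: C = (6.580·53.16 + 0.5630·490.0)/7.143 = 87.59 mg/L.

87.6 mg/L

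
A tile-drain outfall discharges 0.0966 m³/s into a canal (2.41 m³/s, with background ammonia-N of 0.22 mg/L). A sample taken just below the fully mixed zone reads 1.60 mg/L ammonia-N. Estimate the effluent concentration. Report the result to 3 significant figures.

36.0 mg/L

Mass balance: 2.410·0.2200 + 0.09660·Cₑ = 2.507·1.600
→ Cₑ = (2.507·1.600 − 2.410·0.2200) / 0.09660 = 36.03 mg/L.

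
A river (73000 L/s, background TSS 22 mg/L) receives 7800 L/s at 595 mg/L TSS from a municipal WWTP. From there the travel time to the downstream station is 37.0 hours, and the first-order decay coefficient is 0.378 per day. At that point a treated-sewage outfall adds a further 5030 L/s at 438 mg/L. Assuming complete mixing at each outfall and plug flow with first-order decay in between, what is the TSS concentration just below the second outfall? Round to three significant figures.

After mixing, C = (73000·22.00 + 7800·595.0) / 80800 = 6247000/80800 = 77.31 mg/L; combined flow 80800 L/s.
Applying C = C₀e^(−kt): 77.31 × 0.5584 = 43.17 mg/L.
Second outfall: C = (80800·43.17 + 5030·438.0)/85830 = 66.31 mg/L.

66.3 mg/L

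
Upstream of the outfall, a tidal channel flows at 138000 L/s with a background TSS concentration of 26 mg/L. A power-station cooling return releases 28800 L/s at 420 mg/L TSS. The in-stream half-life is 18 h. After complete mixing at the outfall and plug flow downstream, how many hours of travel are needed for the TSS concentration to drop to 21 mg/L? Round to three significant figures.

Conservation of mass: C = (138000·26.00 + 28800·420.0) / 166800 = 15680000/166800 = 94.03 mg/L.
Half-life 18 h → k = ln 2 / 18 = 0.03851 h⁻¹ = 0.9242 d⁻¹.
94.03·exp(−k·t) = 21 → t = ln(94.03/21)/k = 140100 s = 38.93 h.

38.9 h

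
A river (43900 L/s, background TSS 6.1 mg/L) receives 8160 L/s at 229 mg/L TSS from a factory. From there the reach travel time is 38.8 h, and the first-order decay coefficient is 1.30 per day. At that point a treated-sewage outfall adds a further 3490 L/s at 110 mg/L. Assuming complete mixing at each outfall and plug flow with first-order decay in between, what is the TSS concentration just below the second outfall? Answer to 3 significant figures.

Mass balance: C = (43900·6.100 + 8160·229.0) / 52060 = 2136000/52060 = 41.04 mg/L; combined flow 52060 L/s.
After decay, C = 41.04 × e^(−kt) = 41.04 × 0.1223 = 5.017 mg/L.
At the second outfall, C = (52060·5.017 + 3490·110.0) / (52060 + 3490) = 11.61 mg/L.

11.6 mg/L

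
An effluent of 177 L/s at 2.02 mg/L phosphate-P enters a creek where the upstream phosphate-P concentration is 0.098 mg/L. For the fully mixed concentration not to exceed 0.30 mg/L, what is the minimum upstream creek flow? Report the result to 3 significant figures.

1510 L/s

Set C_mix = 0.30: (Q·0.09800 + 177.0·2.020) / (Q + 177.0) = 0.30
→ Q = 177.0·(2.020 − 0.30)/(0.30 − 0.09800) = 1507 L/s.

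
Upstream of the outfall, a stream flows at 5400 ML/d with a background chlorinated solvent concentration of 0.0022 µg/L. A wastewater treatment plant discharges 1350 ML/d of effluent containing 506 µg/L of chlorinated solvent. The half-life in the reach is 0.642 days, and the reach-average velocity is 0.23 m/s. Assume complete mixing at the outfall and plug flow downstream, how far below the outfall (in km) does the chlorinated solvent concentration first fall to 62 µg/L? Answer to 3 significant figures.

9.02 km

After mixing, C = (5400·0.002200 + 1350·506.0) / 6750 = 683100/6750 = 101.2 µg/L.
Half-life 0.642 d → k = ln 2 / 0.642 = 1.080 d⁻¹.
Set 101.2·exp(−k·t) = 62 → t = ln(101.2/62)/k = 39210 s = 10.89 h.
Distance = v·t = 0.23·39210 = 9018 m = 9.018 km.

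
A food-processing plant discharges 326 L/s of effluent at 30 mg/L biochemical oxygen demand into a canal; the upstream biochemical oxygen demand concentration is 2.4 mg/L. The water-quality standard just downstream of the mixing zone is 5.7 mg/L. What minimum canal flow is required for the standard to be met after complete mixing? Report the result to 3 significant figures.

2400 L/s

Set C_mix = 5.7: (Q·2.400 + 326.0·30.00) / (Q + 326.0) = 5.7
→ Q = 326.0·(30.00 − 5.7)/(5.7 − 2.400) = 2401 L/s.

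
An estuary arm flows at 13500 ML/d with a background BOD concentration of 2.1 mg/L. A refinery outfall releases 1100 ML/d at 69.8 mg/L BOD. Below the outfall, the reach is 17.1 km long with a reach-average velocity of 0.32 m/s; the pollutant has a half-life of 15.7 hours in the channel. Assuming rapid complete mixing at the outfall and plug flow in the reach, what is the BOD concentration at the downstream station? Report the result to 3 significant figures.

After mixing, C = (13500·2.100 + 1100·69.80) / 14600 = 105100/14600 = 7.201 mg/L.
Travel time t = 17.1·1000 / 0.32 = 53440 s = 14.84 h.
Half-life 15.7 h → k = ln 2 / 15.7 = 0.04415 h⁻¹ = 1.060 d⁻¹.
First-order decay: C = 7.201·exp(−k·t) = 7.201·0.5193 = 3.739 mg/L.

3.74 mg/L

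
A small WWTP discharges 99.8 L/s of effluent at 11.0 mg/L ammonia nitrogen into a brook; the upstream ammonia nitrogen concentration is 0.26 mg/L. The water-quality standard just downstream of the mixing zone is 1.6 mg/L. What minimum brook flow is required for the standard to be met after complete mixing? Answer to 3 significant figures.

Set C_mix = 1.6: (Q·0.2600 + 99.80·11.00) / (Q + 99.80) = 1.6
→ Q = 99.80·(11.00 − 1.6)/(1.6 − 0.2600) = 700.1 L/s.

700 L/s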